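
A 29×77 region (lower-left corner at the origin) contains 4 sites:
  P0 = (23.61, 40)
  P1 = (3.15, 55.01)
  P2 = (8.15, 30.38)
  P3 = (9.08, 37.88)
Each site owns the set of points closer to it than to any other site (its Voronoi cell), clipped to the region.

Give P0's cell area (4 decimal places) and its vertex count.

1. box [0,29]×[0,77]: [(0, 0) (29, 0) (29, 77) (0, 77)]
2. ⊥bis P0·P1 via (13.38,47.505): [(0, 29.2668) (0, 0) (29, 0) (29, 68.7965)]  |A|=1421.9182
3. ⊥bis P0·P2 via (15.88,35.19): [(10.5864, 43.6971) (29, 14.1053) (29, 68.7965)]  |A|=503.5302
4. ⊥bis P0·P3 via (16.345,38.94): [(14.8108, 49.4553) (17.2022, 33.0652) (29, 14.1053) (29, 68.7965)]  |A|=462.0266
5. canonical 4-gon: [(14.8108, 49.4553) (17.2022, 33.0652) (29, 14.1053) (29, 68.7965)]
6. shoelace: 462.0266

Area of P0's cell: 462.0266 (4 vertices)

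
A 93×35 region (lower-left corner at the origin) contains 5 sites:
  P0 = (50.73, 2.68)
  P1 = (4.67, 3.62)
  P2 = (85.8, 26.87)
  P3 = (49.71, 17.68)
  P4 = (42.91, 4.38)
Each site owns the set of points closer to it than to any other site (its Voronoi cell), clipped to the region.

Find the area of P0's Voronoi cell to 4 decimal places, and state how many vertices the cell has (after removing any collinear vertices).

1. box [0,93]×[0,35]: [(0, 0) (93, 0) (93, 35) (0, 35)]
2. ⊥bis P0·P1 via (27.7,3.15): [(27.6357, 0) (93, 0) (93, 35) (28.35, 35)]  |A|=2275.25
3. ⊥bis P0·P2 via (68.265,14.775): [(27.6357, 0) (78.4563, 0) (54.3145, 35) (28.35, 35)]  |A|=1343.7388
4. ⊥bis P0·P3 via (50.22,10.18): [(27.8124, 8.6563) (27.6357, 0) (78.4563, 0) (70.484, 11.558)]  |A|=478.1232
5. ⊥bis P0·P4 via (46.82,3.53): [(48.2363, 10.0451) (46.0526, 0) (78.4563, 0) (70.484, 11.558)]  |A|=297.3482
6. canonical 4-gon: [(48.2363, 10.0451) (46.0526, 0) (78.4563, 0) (70.484, 11.558)]
7. shoelace: 297.3482

Area of P0's cell: 297.3482 (4 vertices)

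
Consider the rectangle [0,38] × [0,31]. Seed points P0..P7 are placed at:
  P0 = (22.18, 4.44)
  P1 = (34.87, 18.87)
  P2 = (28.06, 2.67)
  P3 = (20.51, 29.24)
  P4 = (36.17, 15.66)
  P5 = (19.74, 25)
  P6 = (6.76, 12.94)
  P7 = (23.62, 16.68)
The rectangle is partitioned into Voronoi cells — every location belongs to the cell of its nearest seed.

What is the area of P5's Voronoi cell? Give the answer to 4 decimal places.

Area of P5's cell: 147.3158

1. box [0,38]×[0,31]: [(0, 0) (38, 0) (38, 31) (0, 31)]
2. ⊥bis P5·P0 via (20.96,14.72): [(0, 12.2325) (38, 16.7423) (38, 31) (0, 31)]  |A|=627.4791
3. ⊥bis P5·P1 via (27.305,21.935): [(0, 12.2325) (24.5546, 15.1466) (30.9777, 31) (0, 31)]  |A|=475.9655
4. ⊥bis P5·P2 via (23.9,13.835): [(0, 12.2325) (24.5546, 15.1466) (30.9777, 31) (0, 31)]  |A|=475.9655
5. ⊥bis P5·P3 via (20.125,27.12): [(0, 30.7748) (0, 12.2325) (24.5546, 15.1466) (28.7697, 25.5501)]  |A|=388.3128
6. ⊥bis P5·P4 via (27.955,20.33): [(0, 30.7748) (0, 12.2325) (24.5546, 15.1466) (28.7697, 25.5501)]  |A|=388.3128
7. ⊥bis P5·P6 via (13.25,18.97): [(2.7451, 30.2763) (17.5723, 14.318) (24.5546, 15.1466) (28.7697, 25.5501)]  |A|=207.1899
8. ⊥bis P5·P7 via (21.68,20.84): [(2.7451, 30.2763) (14.5862, 17.5318) (28.0684, 23.8192) (28.7697, 25.5501)]  |A|=147.3158
9. canonical 4-gon: [(2.7451, 30.2763) (14.5862, 17.5318) (28.0684, 23.8192) (28.7697, 25.5501)]
10. shoelace: 147.3158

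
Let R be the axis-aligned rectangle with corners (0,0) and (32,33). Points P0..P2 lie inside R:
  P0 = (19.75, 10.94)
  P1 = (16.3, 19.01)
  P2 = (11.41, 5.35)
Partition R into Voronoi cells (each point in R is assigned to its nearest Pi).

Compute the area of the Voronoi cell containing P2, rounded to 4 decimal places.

1. box [0,32]×[0,33]: [(0, 0) (32, 0) (32, 33) (0, 33)]
2. ⊥bis P2·P0 via (15.58,8.145): [(0, 31.3896) (0, 0) (21.0393, 0)]  |A|=330.2074
3. ⊥bis P2·P1 via (13.855,12.18): [(12.5663, 12.6413) (0, 17.1398) (0, 0) (21.0393, 0)]  |A|=240.6741
4. canonical 4-gon: [(12.5663, 12.6413) (0, 17.1398) (0, 0) (21.0393, 0)]
5. shoelace: 240.6741

Area of P2's cell: 240.6741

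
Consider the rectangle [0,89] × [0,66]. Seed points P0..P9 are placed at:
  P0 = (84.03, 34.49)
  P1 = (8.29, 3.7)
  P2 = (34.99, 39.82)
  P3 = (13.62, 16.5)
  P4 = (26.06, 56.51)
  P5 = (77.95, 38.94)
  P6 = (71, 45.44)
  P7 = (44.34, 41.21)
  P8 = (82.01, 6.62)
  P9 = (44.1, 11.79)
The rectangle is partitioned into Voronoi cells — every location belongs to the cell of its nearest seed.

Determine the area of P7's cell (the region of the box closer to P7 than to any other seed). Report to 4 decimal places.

1. box [0,89]×[0,66]: [(0, 0) (89, 0) (89, 66) (0, 66)]
2. ⊥bis P7·P0 via (64.185,37.85): [(0, 0) (57.7765, 0) (68.9511, 66) (0, 66)]  |A|=4182.0132
3. ⊥bis P7·P1 via (26.315,22.455): [(0, 47.7457) (49.6794, 0) (57.7765, 0) (68.9511, 66) (0, 66)]  |A|=2996.023
4. ⊥bis P7·P2 via (39.665,40.515): [(45.0228, 4.4754) (49.6794, 0) (57.7765, 0) (68.9511, 66) (35.8763, 66)]  |A|=1481.4564
5. ⊥bis P7·P3 via (28.98,28.855): [(44.214, 9.9158) (52.1899, 0) (57.7765, 0) (68.9511, 66) (35.8763, 66)]  |A|=1458.1526
6. ⊥bis P7·P4 via (35.2,48.86): [(37.9381, 52.1314) (44.214, 9.9158) (52.1899, 0) (57.7765, 0) (68.9511, 66) (49.5458, 66)]  |A|=1363.3638
7. ⊥bis P7·P5 via (61.145,40.075): [(37.9381, 52.1314) (44.214, 9.9158) (52.1899, 0) (57.7765, 0) (58.8776, 6.503) (62.896, 66) (49.5458, 66)]  |A|=1183.2312
8. ⊥bis P7·P6 via (57.67,43.325): [(37.9381, 52.1314) (44.214, 9.9158) (52.1899, 0) (57.7765, 0) (58.8776, 6.503) (60.2614, 26.9924) (54.0723, 66) (49.5458, 66)]  |A|=1011.1359
9. ⊥bis P7·P8 via (63.175,23.915): [(37.9381, 52.1314) (44.214, 9.9158) (47.0654, 6.3709) (59.8057, 20.2457) (60.2614, 26.9924) (54.0723, 66) (49.5458, 66)]  |A|=873.9004
10. ⊥bis P7·P9 via (44.22,26.5): [(37.9381, 52.1314) (41.7455, 26.5202) (60.2193, 26.3695) (60.2614, 26.9924) (54.0723, 66) (49.5458, 66)]  |A|=632.7464
11. canonical 6-gon: [(37.9381, 52.1314) (41.7455, 26.5202) (60.2193, 26.3695) (60.2614, 26.9924) (54.0723, 66) (49.5458, 66)]
12. shoelace: 632.7464

Area of P7's cell: 632.7464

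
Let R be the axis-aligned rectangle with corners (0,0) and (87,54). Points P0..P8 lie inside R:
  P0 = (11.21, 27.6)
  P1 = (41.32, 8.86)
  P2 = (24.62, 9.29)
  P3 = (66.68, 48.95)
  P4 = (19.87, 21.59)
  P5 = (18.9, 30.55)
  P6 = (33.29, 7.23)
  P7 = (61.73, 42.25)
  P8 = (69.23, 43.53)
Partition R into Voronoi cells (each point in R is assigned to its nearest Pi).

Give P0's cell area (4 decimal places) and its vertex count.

1. box [0,87]×[0,54]: [(0, 0) (87, 0) (87, 54) (0, 54)]
2. ⊥bis P0·P1 via (26.265,18.23): [(0, 0) (14.9189, 0) (48.5277, 54) (0, 54)]  |A|=1713.0589
3. ⊥bis P0·P2 via (17.915,18.445): [(0, 5.3243) (33.5053, 29.8631) (48.5277, 54) (0, 54)]  |A|=1401.1002
4. ⊥bis P0·P3 via (38.945,38.275): [(0, 5.3243) (33.5053, 29.8631) (38.8669, 38.4778) (32.8926, 54) (0, 54)]  |A|=1279.7546
5. ⊥bis P0·P4 via (15.54,24.595): [(0, 5.3243) (4.4053, 8.5507) (33.9822, 51.169) (32.8926, 54) (0, 54)]  |A|=919.7743
6. ⊥bis P0·P5 via (15.055,29.075): [(0, 5.3243) (4.4053, 8.5507) (16.3345, 25.7398) (5.4934, 54) (0, 54)]  |A|=493.7855
7. ⊥bis P0·P6 via (22.25,17.415): [(0, 5.3243) (4.4053, 8.5507) (16.3345, 25.7398) (5.4934, 54) (0, 54)]  |A|=493.7855
8. ⊥bis P0·P7 via (36.47,34.925): [(0, 5.3243) (4.4053, 8.5507) (16.3345, 25.7398) (5.4934, 54) (0, 54)]  |A|=493.7855
9. ⊥bis P0·P8 via (40.22,35.565): [(0, 5.3243) (4.4053, 8.5507) (16.3345, 25.7398) (5.4934, 54) (0, 54)]  |A|=493.7855
10. canonical 5-gon: [(0, 5.3243) (4.4053, 8.5507) (16.3345, 25.7398) (5.4934, 54) (0, 54)]
11. shoelace: 493.7855

Area of P0's cell: 493.7855 (5 vertices)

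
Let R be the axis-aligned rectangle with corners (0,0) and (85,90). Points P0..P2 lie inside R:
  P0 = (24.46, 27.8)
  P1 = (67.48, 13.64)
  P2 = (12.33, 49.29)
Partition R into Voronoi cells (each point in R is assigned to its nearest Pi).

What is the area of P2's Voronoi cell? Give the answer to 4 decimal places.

Area of P2's cell: 2937.6451

1. box [0,85]×[0,90]: [(0, 0) (85, 0) (85, 90) (0, 90)]
2. ⊥bis P2·P0 via (18.395,38.545): [(0, 28.162) (85, 76.1401) (85, 90) (0, 90)]  |A|=3217.1622
3. ⊥bis P2·P1 via (39.905,31.465): [(0, 28.162) (59.4679, 61.7286) (77.7431, 90) (0, 90)]  |A|=2937.6451
4. canonical 4-gon: [(0, 28.162) (59.4679, 61.7286) (77.7431, 90) (0, 90)]
5. shoelace: 2937.6451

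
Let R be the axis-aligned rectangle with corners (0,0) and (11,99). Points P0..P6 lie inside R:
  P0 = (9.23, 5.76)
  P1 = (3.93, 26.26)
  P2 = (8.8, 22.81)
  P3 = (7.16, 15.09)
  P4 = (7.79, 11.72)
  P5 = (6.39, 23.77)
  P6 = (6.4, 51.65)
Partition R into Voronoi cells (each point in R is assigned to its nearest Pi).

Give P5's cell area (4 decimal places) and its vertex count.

1. box [0,11]×[0,99]: [(0, 0) (11, 0) (11, 99) (0, 99)]
2. ⊥bis P5·P0 via (7.81,14.765): [(0, 13.5334) (11, 15.268) (11, 99) (0, 99)]  |A|=930.5919
3. ⊥bis P5·P1 via (5.16,25.015): [(0, 19.9172) (0, 13.5334) (11, 15.268) (11, 30.7846)]  |A|=120.4518
4. ⊥bis P5·P2 via (7.595,23.29): [(10.3081, 30.1011) (0, 19.9172) (0, 13.5334) (3.9571, 14.1574)]  |A|=62.4663
5. ⊥bis P5·P3 via (6.775,19.43): [(6.0311, 19.364) (10.3081, 30.1011) (0, 19.9172) (0, 18.829)]  |A|=36.8428
6. ⊥bis P5·P4 via (7.09,17.745): [(6.0311, 19.364) (10.3081, 30.1011) (0, 19.9172) (0, 18.829)]  |A|=36.8428
7. ⊥bis P5·P6 via (6.395,37.71): [(6.0311, 19.364) (10.3081, 30.1011) (0, 19.9172) (0, 18.829)]  |A|=36.8428
8. canonical 4-gon: [(6.0311, 19.364) (10.3081, 30.1011) (0, 19.9172) (0, 18.829)]
9. shoelace: 36.8428

Area of P5's cell: 36.8428 (4 vertices)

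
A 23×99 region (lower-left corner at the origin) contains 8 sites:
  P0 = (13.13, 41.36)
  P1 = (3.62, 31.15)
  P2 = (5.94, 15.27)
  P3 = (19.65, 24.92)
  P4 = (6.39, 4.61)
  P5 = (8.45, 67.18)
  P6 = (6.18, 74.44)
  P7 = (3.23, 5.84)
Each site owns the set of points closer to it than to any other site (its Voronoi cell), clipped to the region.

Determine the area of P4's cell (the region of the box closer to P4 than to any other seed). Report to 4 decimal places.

1. box [0,23]×[0,99]: [(0, 0) (23, 0) (23, 99) (0, 99)]
2. ⊥bis P4·P0 via (9.76,22.985): [(0, 24.775) (0, 0) (23, 0) (23, 20.5568)]  |A|=521.3153
3. ⊥bis P4·P1 via (5.005,17.88): [(0, 17.3576) (0, 0) (23, 0) (23, 19.7582)]  |A|=426.8314
4. ⊥bis P4·P2 via (6.165,9.94): [(0, 9.6798) (0, 0) (23, 0) (23, 10.6507)]  |A|=233.7999
5. ⊥bis P4·P3 via (13.02,14.765): [(19.5452, 10.5048) (0, 9.6798) (0, 0) (23, 0) (23, 8.2493)]  |A|=229.6516
6. ⊥bis P4·P5 via (7.42,35.895): [(19.5452, 10.5048) (0, 9.6798) (0, 0) (23, 0) (23, 8.2493)]  |A|=229.6516
7. ⊥bis P4·P6 via (6.285,39.525): [(19.5452, 10.5048) (0, 9.6798) (0, 0) (23, 0) (23, 8.2493)]  |A|=229.6516
8. ⊥bis P4·P7 via (4.81,5.225): [(19.5452, 10.5048) (6.6533, 9.9606) (2.7762, 0) (23, 0) (23, 8.2493)]  |A|=183.6241
9. canonical 5-gon: [(19.5452, 10.5048) (6.6533, 9.9606) (2.7762, 0) (23, 0) (23, 8.2493)]
10. shoelace: 183.6241

Area of P4's cell: 183.6241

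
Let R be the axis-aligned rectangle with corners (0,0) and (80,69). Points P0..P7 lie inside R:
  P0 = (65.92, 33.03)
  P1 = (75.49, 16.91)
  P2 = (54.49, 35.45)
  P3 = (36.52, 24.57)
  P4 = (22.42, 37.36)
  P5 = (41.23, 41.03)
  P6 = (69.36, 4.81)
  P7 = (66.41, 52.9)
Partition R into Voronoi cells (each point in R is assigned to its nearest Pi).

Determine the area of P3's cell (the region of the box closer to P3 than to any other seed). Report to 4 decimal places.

Area of P3's cell: 1073.4647

1. box [0,80]×[0,69]: [(0, 0) (80, 0) (80, 69) (0, 69)]
2. ⊥bis P3·P0 via (51.22,28.8): [(0, 0) (59.5073, 0) (39.6522, 69) (0, 69)]  |A|=3421.0059
3. ⊥bis P3·P1 via (56.005,20.74): [(0, 0) (51.9283, 0) (55.0043, 15.6489) (39.6522, 69) (0, 69)]  |A|=3361.7041
4. ⊥bis P3·P2 via (45.505,30.01): [(0, 0) (51.9283, 0) (54.8072, 14.646) (21.8984, 69) (0, 69)]  |A|=2866.2507
5. ⊥bis P3·P4 via (29.47,30.965): [(1.3819, 0) (51.9283, 0) (54.8072, 14.646) (38.7396, 41.1841)]  |A|=1196.7158
6. ⊥bis P3·P5 via (38.875,32.8): [(32.7296, 34.5585) (1.3819, 0) (51.9283, 0) (54.8072, 14.646) (44.8511, 31.0899)]  |A|=1146.1368
7. ⊥bis P3·P6 via (52.94,14.69): [(32.7296, 34.5585) (1.3819, 0) (44.101, 0) (53.8574, 16.2147) (44.8511, 31.0899)]  |A|=1073.4647
8. ⊥bis P3·P7 via (51.465,38.735): [(32.7296, 34.5585) (1.3819, 0) (44.101, 0) (53.8574, 16.2147) (44.8511, 31.0899)]  |A|=1073.4647
9. canonical 5-gon: [(32.7296, 34.5585) (1.3819, 0) (44.101, 0) (53.8574, 16.2147) (44.8511, 31.0899)]
10. shoelace: 1073.4647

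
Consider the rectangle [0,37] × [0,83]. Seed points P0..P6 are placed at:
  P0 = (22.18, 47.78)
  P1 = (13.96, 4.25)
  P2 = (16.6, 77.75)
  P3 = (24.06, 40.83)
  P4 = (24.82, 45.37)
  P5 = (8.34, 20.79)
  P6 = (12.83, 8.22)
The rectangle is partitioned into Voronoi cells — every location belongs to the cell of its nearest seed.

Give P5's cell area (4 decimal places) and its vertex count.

Area of P5's cell: 467.3583 (4 vertices)

1. box [0,37]×[0,83]: [(0, 0) (37, 0) (37, 83) (0, 83)]
2. ⊥bis P5·P0 via (15.26,34.285): [(0, 42.1101) (0, 0) (37, 0) (37, 23.1371)]  |A|=1207.0726
3. ⊥bis P5·P1 via (11.15,12.52): [(0, 42.1101) (0, 8.7314) (37, 21.3034) (37, 23.1371)]  |A|=651.4288
4. ⊥bis P5·P2 via (12.47,49.27): [(0, 42.1101) (0, 8.7314) (37, 21.3034) (37, 23.1371)]  |A|=651.4288
5. ⊥bis P5·P3 via (16.2,30.81): [(5.1821, 39.4527) (0, 42.1101) (0, 8.7314) (30.9428, 19.2453)]  |A|=534.5468
6. ⊥bis P5·P4 via (16.58,33.08): [(5.1821, 39.4527) (0, 42.1101) (0, 8.7314) (30.9428, 19.2453)]  |A|=534.5468
7. ⊥bis P5·P6 via (10.585,14.505): [(28.7253, 20.9847) (5.1821, 39.4527) (0, 42.1101) (0, 10.724)]  |A|=467.3583
8. canonical 4-gon: [(28.7253, 20.9847) (5.1821, 39.4527) (0, 42.1101) (0, 10.724)]
9. shoelace: 467.3583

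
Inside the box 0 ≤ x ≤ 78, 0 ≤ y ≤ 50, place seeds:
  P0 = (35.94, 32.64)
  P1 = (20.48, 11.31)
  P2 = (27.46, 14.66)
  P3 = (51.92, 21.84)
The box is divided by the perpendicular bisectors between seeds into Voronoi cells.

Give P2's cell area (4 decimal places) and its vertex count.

Area of P2's cell: 442.3075 (4 vertices)

1. box [0,78]×[0,50]: [(0, 0) (78, 0) (78, 50) (0, 50)]
2. ⊥bis P2·P0 via (31.7,23.65): [(0, 38.6008) (0, 0) (78, 0) (78, 1.8133)]  |A|=1576.1509
3. ⊥bis P2·P1 via (23.97,12.985): [(15.0921, 31.4829) (30.2021, 0) (78, 0) (78, 1.8133)]  |A|=809.4437
4. ⊥bis P2·P3 via (39.69,18.25): [(39.1341, 20.1438) (15.0921, 31.4829) (30.2021, 0) (45.0471, 0)]  |A|=442.3075
5. canonical 4-gon: [(39.1341, 20.1438) (15.0921, 31.4829) (30.2021, 0) (45.0471, 0)]
6. shoelace: 442.3075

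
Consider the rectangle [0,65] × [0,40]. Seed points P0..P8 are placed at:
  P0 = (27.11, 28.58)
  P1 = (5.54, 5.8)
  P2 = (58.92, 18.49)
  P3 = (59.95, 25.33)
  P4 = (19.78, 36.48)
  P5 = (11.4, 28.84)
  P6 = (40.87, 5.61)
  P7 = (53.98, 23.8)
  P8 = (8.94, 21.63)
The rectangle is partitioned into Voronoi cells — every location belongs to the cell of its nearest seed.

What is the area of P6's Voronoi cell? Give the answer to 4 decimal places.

1. box [0,65]×[0,40]: [(0, 0) (65, 0) (65, 40) (0, 40)]
2. ⊥bis P6·P0 via (33.99,17.095): [(5.4528, 0) (65, 0) (65, 35.6713)]  |A|=1062.0634
3. ⊥bis P6·P1 via (23.205,5.705): [(23.2316, 10.6503) (23.1743, 0) (65, 0) (65, 35.6713)]  |A|=967.6939
4. ⊥bis P6·P2 via (49.895,12.05): [(42.6102, 22.2589) (23.2316, 10.6503) (23.1743, 0) (58.4936, 0)]  |A|=495.9445
5. ⊥bis P6·P3 via (50.41,15.47): [(42.6102, 22.2589) (23.2316, 10.6503) (23.1743, 0) (58.4936, 0)]  |A|=495.9445
6. ⊥bis P6·P4 via (30.325,21.045): [(42.6102, 22.2589) (23.2316, 10.6503) (23.1743, 0) (58.4936, 0)]  |A|=495.9445
7. ⊥bis P6·P5 via (26.135,17.225): [(42.6102, 22.2589) (23.2316, 10.6503) (23.1743, 0) (58.4936, 0)]  |A|=495.9445
8. ⊥bis P6·P7 via (47.425,14.705): [(48.6098, 13.8511) (39.5159, 20.4053) (23.2316, 10.6503) (23.1743, 0) (58.4936, 0)]  |A|=477.3761
9. ⊥bis P6·P8 via (24.905,13.62): [(48.6098, 13.8511) (39.5159, 20.4053) (23.4938, 10.8074) (23.2296, 10.2807) (23.1743, 0) (58.4936, 0)]  |A|=477.3278
10. canonical 6-gon: [(48.6098, 13.8511) (39.5159, 20.4053) (23.4938, 10.8074) (23.2296, 10.2807) (23.1743, 0) (58.4936, 0)]
11. shoelace: 477.3278

Area of P6's cell: 477.3278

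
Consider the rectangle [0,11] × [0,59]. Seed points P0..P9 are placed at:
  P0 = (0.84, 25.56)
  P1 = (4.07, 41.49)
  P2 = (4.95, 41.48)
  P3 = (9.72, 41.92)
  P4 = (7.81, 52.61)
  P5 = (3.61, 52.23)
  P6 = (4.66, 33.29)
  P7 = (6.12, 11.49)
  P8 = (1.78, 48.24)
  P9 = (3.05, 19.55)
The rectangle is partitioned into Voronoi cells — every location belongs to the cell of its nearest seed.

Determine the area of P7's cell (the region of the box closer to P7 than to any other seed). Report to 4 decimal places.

Area of P7's cell: 174.5537

1. box [0,11]×[0,59]: [(0, 0) (11, 0) (11, 59) (0, 59)]
2. ⊥bis P7·P0 via (3.48,18.525): [(0, 17.2191) (0, 0) (11, 0) (11, 21.347)]  |A|=212.1134
3. ⊥bis P7·P1 via (5.095,26.49): [(0, 17.2191) (0, 0) (11, 0) (11, 21.347)]  |A|=212.1134
4. ⊥bis P7·P2 via (5.535,26.485): [(0, 17.2191) (0, 0) (11, 0) (11, 21.347)]  |A|=212.1134
5. ⊥bis P7·P3 via (7.92,26.705): [(0, 17.2191) (0, 0) (11, 0) (11, 21.347)]  |A|=212.1134
6. ⊥bis P7·P4 via (6.965,32.05): [(0, 17.2191) (0, 0) (11, 0) (11, 21.347)]  |A|=212.1134
7. ⊥bis P7·P5 via (4.865,31.86): [(0, 17.2191) (0, 0) (11, 0) (11, 21.347)]  |A|=212.1134
8. ⊥bis P7·P6 via (5.39,22.39): [(0, 17.2191) (0, 0) (11, 0) (11, 21.347)]  |A|=212.1134
9. ⊥bis P7·P8 via (3.95,29.865): [(0, 17.2191) (0, 0) (11, 0) (11, 21.347)]  |A|=212.1134
10. ⊥bis P7·P9 via (4.585,15.52): [(0, 13.7736) (0, 0) (11, 0) (11, 17.9634)]  |A|=174.5537
11. canonical 4-gon: [(0, 13.7736) (0, 0) (11, 0) (11, 17.9634)]
12. shoelace: 174.5537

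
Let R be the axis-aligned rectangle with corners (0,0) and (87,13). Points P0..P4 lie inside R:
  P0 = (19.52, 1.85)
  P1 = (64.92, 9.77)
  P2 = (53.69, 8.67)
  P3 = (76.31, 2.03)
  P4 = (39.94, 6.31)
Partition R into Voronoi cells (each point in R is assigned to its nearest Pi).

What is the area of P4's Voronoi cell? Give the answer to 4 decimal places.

Area of P4's cell: 231.1852

1. box [0,87]×[0,13]: [(0, 0) (87, 0) (87, 13) (0, 13)]
2. ⊥bis P4·P0 via (29.73,4.08): [(30.6211, 0) (87, 0) (87, 13) (27.7818, 13)]  |A|=751.3813
3. ⊥bis P4·P1 via (52.43,8.04): [(30.6211, 0) (53.5436, 0) (51.743, 13) (27.7818, 13)]  |A|=304.7443
4. ⊥bis P4·P2 via (46.815,7.49): [(30.6211, 0) (48.1006, 0) (45.8693, 13) (27.7818, 13)]  |A|=231.1852
5. ⊥bis P4·P3 via (58.125,4.17): [(30.6211, 0) (48.1006, 0) (45.8693, 13) (27.7818, 13)]  |A|=231.1852
6. canonical 4-gon: [(30.6211, 0) (48.1006, 0) (45.8693, 13) (27.7818, 13)]
7. shoelace: 231.1852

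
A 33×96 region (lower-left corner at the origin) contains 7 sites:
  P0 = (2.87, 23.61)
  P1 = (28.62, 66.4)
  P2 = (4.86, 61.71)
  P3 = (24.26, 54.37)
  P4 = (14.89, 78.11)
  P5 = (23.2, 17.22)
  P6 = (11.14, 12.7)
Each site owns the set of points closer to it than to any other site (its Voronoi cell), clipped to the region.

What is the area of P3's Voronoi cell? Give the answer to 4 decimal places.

1. box [0,33]×[0,96]: [(0, 0) (33, 0) (33, 96) (0, 96)]
2. ⊥bis P3·P0 via (13.565,38.99): [(0, 48.4229) (33, 25.4752) (33, 96) (0, 96)]  |A|=1948.6814
3. ⊥bis P3·P1 via (26.44,60.385): [(0, 69.9676) (0, 48.4229) (33, 25.4752) (33, 58.0075)]  |A|=892.2698
4. ⊥bis P3·P2 via (14.56,58.04): [(16.7728, 63.8886) (8.6465, 42.4103) (33, 25.4752) (33, 58.0075)]  |A|=594.3004
5. ⊥bis P3·P4 via (19.575,66.24): [(16.7728, 63.8886) (8.6465, 42.4103) (33, 25.4752) (33, 58.0075)]  |A|=594.3004
6. ⊥bis P3·P5 via (23.73,35.795): [(16.7728, 63.8886) (8.6465, 42.4103) (17.9212, 35.9607) (33, 35.5305) (33, 58.0075)]  |A|=518.4898
7. ⊥bis P3·P6 via (17.7,33.535): [(16.7728, 63.8886) (8.6465, 42.4103) (17.9212, 35.9607) (33, 35.5305) (33, 58.0075)]  |A|=518.4898
8. canonical 5-gon: [(16.7728, 63.8886) (8.6465, 42.4103) (17.9212, 35.9607) (33, 35.5305) (33, 58.0075)]
9. shoelace: 518.4898

Area of P3's cell: 518.4898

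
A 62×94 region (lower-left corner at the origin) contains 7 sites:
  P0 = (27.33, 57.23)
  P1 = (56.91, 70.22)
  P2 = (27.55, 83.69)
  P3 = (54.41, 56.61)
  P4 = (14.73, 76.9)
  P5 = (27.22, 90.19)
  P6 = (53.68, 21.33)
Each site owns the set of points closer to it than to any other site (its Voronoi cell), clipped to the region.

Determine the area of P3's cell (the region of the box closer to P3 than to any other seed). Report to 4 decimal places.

Area of P3's cell: 534.3886

1. box [0,62]×[0,94]: [(0, 0) (62, 0) (62, 94) (0, 94)]
2. ⊥bis P3·P0 via (40.87,56.92): [(39.5668, 0) (62, 0) (62, 94) (41.719, 94)]  |A|=2007.5692
3. ⊥bis P3·P1 via (55.66,63.415): [(41.08, 66.0932) (39.5668, 0) (62, 0) (62, 62.2504)]  |A|=1392.4791
4. ⊥bis P3·P2 via (40.98,70.15): [(41.08, 66.0932) (39.5668, 0) (62, 0) (62, 62.2504)]  |A|=1392.4791
5. ⊥bis P3·P4 via (34.57,66.755): [(41.08, 66.0932) (39.5668, 0) (62, 0) (62, 62.2504)]  |A|=1392.4791
6. ⊥bis P3·P5 via (40.815,73.4): [(41.08, 66.0932) (39.5668, 0) (62, 0) (62, 62.2504)]  |A|=1392.4791
7. ⊥bis P3·P6 via (54.045,38.97): [(41.08, 66.0932) (40.4655, 39.251) (62, 38.8054) (62, 62.2504)]  |A|=534.3886
8. canonical 4-gon: [(41.08, 66.0932) (40.4655, 39.251) (62, 38.8054) (62, 62.2504)]
9. shoelace: 534.3886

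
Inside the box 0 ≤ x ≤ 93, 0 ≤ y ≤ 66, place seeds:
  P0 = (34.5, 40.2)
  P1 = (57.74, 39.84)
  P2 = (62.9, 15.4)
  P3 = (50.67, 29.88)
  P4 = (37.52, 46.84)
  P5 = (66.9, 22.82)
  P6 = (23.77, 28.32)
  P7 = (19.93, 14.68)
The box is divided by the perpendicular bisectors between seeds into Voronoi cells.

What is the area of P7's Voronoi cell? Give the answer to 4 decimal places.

Area of P7's cell: 894.7975

1. box [0,93]×[0,66]: [(0, 0) (93, 0) (93, 66) (0, 66)]
2. ⊥bis P7·P0 via (27.215,27.44): [(0, 42.9777) (0, 0) (75.2774, 0)]  |A|=1617.6249
3. ⊥bis P7·P1 via (38.835,27.26): [(45.7611, 16.8516) (0, 42.9777) (0, 0) (56.9747, 0)]  |A|=1463.4104
4. ⊥bis P7·P2 via (41.415,15.04): [(41.3424, 19.3743) (0, 42.9777) (0, 0) (41.667, 0)]  |A|=1292.0357
5. ⊥bis P7·P3 via (35.3,22.28): [(41.5039, 9.7334) (34.9252, 23.0381) (0, 42.9777) (0, 0) (41.667, 0)]  |A|=1261.3976
6. ⊥bis P7·P4 via (28.725,30.76): [(41.5039, 9.7334) (34.9252, 23.0381) (0, 42.9777) (0, 0) (41.667, 0)]  |A|=1261.3976
7. ⊥bis P7·P5 via (43.415,18.75): [(41.5039, 9.7334) (34.9252, 23.0381) (0, 42.9777) (0, 0) (41.667, 0)]  |A|=1261.3976
8. ⊥bis P7·P6 via (21.85,21.5): [(41.5039, 9.7334) (37.9232, 16.975) (0, 27.6513) (0, 0) (41.667, 0)]  |A|=894.7975
9. canonical 5-gon: [(41.5039, 9.7334) (37.9232, 16.975) (0, 27.6513) (0, 0) (41.667, 0)]
10. shoelace: 894.7975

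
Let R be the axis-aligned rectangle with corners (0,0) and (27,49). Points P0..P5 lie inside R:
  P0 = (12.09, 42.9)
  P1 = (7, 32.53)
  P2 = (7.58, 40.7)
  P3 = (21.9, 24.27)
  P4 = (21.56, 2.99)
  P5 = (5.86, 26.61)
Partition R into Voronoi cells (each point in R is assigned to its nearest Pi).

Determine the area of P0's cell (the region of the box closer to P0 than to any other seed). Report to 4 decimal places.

1. box [0,27]×[0,49]: [(0, 0) (27, 0) (27, 49) (0, 49)]
2. ⊥bis P0·P1 via (9.545,37.715): [(0, 42.4001) (27, 29.1474) (27, 49) (0, 49)]  |A|=357.1092
3. ⊥bis P0·P2 via (9.835,41.8): [(12.5463, 36.2418) (27, 29.1474) (27, 49) (6.3228, 49)]  |A|=275.3732
4. ⊥bis P0·P3 via (16.995,33.585): [(12.5463, 36.2418) (17.4602, 33.8299) (27, 38.8533) (27, 49) (6.3228, 49)]  |A|=229.0766
5. ⊥bis P0·P4 via (16.825,22.945): [(12.5463, 36.2418) (17.4602, 33.8299) (27, 38.8533) (27, 49) (6.3228, 49)]  |A|=229.0766
6. ⊥bis P0·P5 via (8.975,34.755): [(12.5463, 36.2418) (17.4602, 33.8299) (27, 38.8533) (27, 49) (6.3228, 49)]  |A|=229.0766
7. canonical 5-gon: [(12.5463, 36.2418) (17.4602, 33.8299) (27, 38.8533) (27, 49) (6.3228, 49)]
8. shoelace: 229.0766

Area of P0's cell: 229.0766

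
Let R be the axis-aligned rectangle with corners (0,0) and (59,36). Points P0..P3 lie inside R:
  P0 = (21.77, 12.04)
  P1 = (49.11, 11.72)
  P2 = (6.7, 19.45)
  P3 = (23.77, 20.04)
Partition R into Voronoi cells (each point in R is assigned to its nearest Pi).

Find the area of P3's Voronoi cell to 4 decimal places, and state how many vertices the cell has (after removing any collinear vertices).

Area of P3's cell: 508.8693 (4 vertices)

1. box [0,59]×[0,36]: [(0, 0) (59, 0) (59, 36) (0, 36)]
2. ⊥bis P3·P0 via (22.77,16.04): [(0, 21.7325) (59, 6.9825) (59, 36) (0, 36)]  |A|=1276.9075
3. ⊥bis P3·P1 via (36.44,15.88): [(0, 21.7325) (35.4516, 12.8696) (43.0461, 36) (0, 36)]  |A|=750.7393
4. ⊥bis P3·P2 via (15.235,19.745): [(15.2985, 17.9079) (35.4516, 12.8696) (43.0461, 36) (14.6732, 36)]  |A|=508.8693
5. canonical 4-gon: [(15.2985, 17.9079) (35.4516, 12.8696) (43.0461, 36) (14.6732, 36)]
6. shoelace: 508.8693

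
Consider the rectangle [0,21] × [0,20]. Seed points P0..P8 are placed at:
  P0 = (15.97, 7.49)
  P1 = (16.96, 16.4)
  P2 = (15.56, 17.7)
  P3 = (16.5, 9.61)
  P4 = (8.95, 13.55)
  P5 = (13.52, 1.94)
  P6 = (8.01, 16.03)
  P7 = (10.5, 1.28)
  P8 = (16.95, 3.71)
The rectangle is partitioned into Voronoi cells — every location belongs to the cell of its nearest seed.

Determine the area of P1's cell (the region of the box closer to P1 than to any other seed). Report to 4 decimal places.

1. box [0,21]×[0,20]: [(0, 0) (21, 0) (21, 20) (0, 20)]
2. ⊥bis P1·P0 via (16.465,11.945): [(0, 13.7744) (21, 11.4411) (21, 20) (0, 20)]  |A|=155.2367
3. ⊥bis P1·P2 via (16.26,17.05): [(11.9822, 12.4431) (21, 11.4411) (21, 20) (18.9993, 20)]  |A|=46.151
4. ⊥bis P1·P3 via (16.73,13.005): [(12.754, 13.2744) (21, 12.7157) (21, 20) (18.9993, 20)]  |A|=36.761
5. ⊥bis P1·P4 via (12.955,14.975): [(13.3368, 13.9019) (13.58, 13.2184) (21, 12.7157) (21, 20) (18.9993, 20)]  |A|=36.4855
6. ⊥bis P1·P5 via (15.24,9.17): [(13.3368, 13.9019) (13.58, 13.2184) (21, 12.7157) (21, 20) (18.9993, 20)]  |A|=36.4855
7. ⊥bis P1·P6 via (12.485,16.215): [(13.3368, 13.9019) (13.58, 13.2184) (21, 12.7157) (21, 20) (18.9993, 20)]  |A|=36.4855
8. ⊥bis P1·P7 via (13.73,8.84): [(13.3368, 13.9019) (13.58, 13.2184) (21, 12.7157) (21, 20) (18.9993, 20)]  |A|=36.4855
9. ⊥bis P1·P8 via (16.955,10.055): [(13.3368, 13.9019) (13.58, 13.2184) (21, 12.7157) (21, 20) (18.9993, 20)]  |A|=36.4855
10. canonical 5-gon: [(13.3368, 13.9019) (13.58, 13.2184) (21, 12.7157) (21, 20) (18.9993, 20)]
11. shoelace: 36.4855

Area of P1's cell: 36.4855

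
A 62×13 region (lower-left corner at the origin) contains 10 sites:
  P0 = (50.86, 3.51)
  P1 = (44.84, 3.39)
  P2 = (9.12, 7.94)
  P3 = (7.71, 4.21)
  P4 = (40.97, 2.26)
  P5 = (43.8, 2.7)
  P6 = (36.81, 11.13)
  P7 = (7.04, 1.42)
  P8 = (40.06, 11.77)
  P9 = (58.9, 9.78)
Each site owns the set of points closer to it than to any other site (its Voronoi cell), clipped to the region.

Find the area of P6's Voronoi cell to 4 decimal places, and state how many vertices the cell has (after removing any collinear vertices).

Area of P6's cell: 153.7630 (6 vertices)

1. box [0,62]×[0,13]: [(0, 0) (62, 0) (62, 13) (0, 13)]
2. ⊥bis P6·P0 via (43.835,7.32): [(0, 0) (39.865, 0) (46.9155, 13) (0, 13)]  |A|=564.0736
3. ⊥bis P6·P1 via (40.825,7.26): [(0, 0) (33.8272, 0) (46.3577, 13) (0, 13)]  |A|=521.2018
4. ⊥bis P6·P2 via (22.965,9.535): [(24.0635, 0) (33.8272, 0) (46.3577, 13) (22.5658, 13)]  |A|=218.1114
5. ⊥bis P6·P3 via (22.26,7.67): [(24.0442, 0.1669) (24.0839, 0) (33.8272, 0) (46.3577, 13) (22.5658, 13)]  |A|=218.1097
6. ⊥bis P6·P4 via (38.89,6.695): [(24.0442, 0.1669) (24.0839, 0) (24.6148, 0) (41.4275, 7.8851) (46.3577, 13) (22.5658, 13)]  |A|=181.7897
7. ⊥bis P6·P5 via (40.305,6.915): [(24.0442, 0.1669) (24.0839, 0) (24.6148, 0) (41.4275, 7.8851) (46.3577, 13) (22.5658, 13)]  |A|=181.7897
8. ⊥bis P6·P7 via (21.925,6.275): [(24.0442, 0.1669) (24.0839, 0) (24.6148, 0) (41.4275, 7.8851) (46.3577, 13) (22.5658, 13)]  |A|=181.7897
9. ⊥bis P6·P8 via (38.435,11.45): [(24.0442, 0.1669) (24.0839, 0) (24.6148, 0) (39.3307, 6.9017) (38.1298, 13) (22.5658, 13)]  |A|=153.763
10. ⊥bis P6·P9 via (47.855,10.455): [(24.0442, 0.1669) (24.0839, 0) (24.6148, 0) (39.3307, 6.9017) (38.1298, 13) (22.5658, 13)]  |A|=153.763
11. canonical 6-gon: [(24.0442, 0.1669) (24.0839, 0) (24.6148, 0) (39.3307, 6.9017) (38.1298, 13) (22.5658, 13)]
12. shoelace: 153.763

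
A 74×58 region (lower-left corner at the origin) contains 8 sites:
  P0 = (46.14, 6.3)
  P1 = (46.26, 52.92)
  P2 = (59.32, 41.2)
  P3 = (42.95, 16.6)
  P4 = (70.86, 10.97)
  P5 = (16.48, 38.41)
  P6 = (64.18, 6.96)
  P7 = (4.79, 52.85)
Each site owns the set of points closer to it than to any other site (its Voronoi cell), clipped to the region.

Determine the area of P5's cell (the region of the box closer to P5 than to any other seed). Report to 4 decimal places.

1. box [0,74]×[0,58]: [(0, 0) (74, 0) (74, 58) (0, 58)]
2. ⊥bis P5·P0 via (31.31,22.355): [(0, 0) (7.1084, 0) (69.8994, 58) (0, 58)]  |A|=2233.226
3. ⊥bis P5·P1 via (31.37,45.665): [(0, 0) (7.1084, 0) (39.1838, 29.6281) (25.3599, 58) (0, 58)]  |A|=1601.3902
4. ⊥bis P5·P2 via (37.9,39.805): [(0, 0) (7.1084, 0) (38.598, 29.0869) (38.467, 31.0993) (25.3599, 58) (0, 58)]  |A|=1600.7653
5. ⊥bis P5·P3 via (29.715,27.505): [(0, 0) (7.0522, 0) (36.3152, 35.5155) (25.3599, 58) (0, 58)]  |A|=1463.4761
6. ⊥bis P5·P4 via (43.67,24.69): [(0, 0) (7.0522, 0) (36.3152, 35.5155) (25.3599, 58) (0, 58)]  |A|=1463.4761
7. ⊥bis P5·P6 via (40.33,22.685): [(0, 0) (7.0522, 0) (36.3152, 35.5155) (25.3599, 58) (0, 58)]  |A|=1463.4761
8. ⊥bis P5·P7 via (10.635,45.63): [(0, 37.0204) (0, 0) (7.0522, 0) (36.3152, 35.5155) (25.5169, 57.6778)]  |A|=1191.7222
9. canonical 5-gon: [(0, 37.0204) (0, 0) (7.0522, 0) (36.3152, 35.5155) (25.5169, 57.6778)]
10. shoelace: 1191.7222

Area of P5's cell: 1191.7222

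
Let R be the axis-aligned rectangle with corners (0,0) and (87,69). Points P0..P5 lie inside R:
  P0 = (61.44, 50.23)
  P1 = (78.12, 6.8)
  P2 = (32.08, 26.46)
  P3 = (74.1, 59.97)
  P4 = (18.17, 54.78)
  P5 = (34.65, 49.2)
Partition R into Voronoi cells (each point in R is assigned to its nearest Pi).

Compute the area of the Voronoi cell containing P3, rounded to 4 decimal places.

Area of P3's cell: 575.8266

1. box [0,87]×[0,69]: [(0, 0) (87, 0) (87, 69) (0, 69)]
2. ⊥bis P3·P0 via (67.77,55.1): [(87, 30.1049) (87, 69) (57.076, 69)]  |A|=581.9477
3. ⊥bis P3·P1 via (76.11,33.385): [(84.0166, 33.9828) (87, 34.2084) (87, 69) (57.076, 69)]  |A|=575.8266
4. ⊥bis P3·P2 via (53.09,43.215): [(84.0166, 33.9828) (87, 34.2084) (87, 69) (57.076, 69)]  |A|=575.8266
5. ⊥bis P3·P4 via (46.135,57.375): [(84.0166, 33.9828) (87, 34.2084) (87, 69) (57.076, 69)]  |A|=575.8266
6. ⊥bis P3·P5 via (54.375,54.585): [(84.0166, 33.9828) (87, 34.2084) (87, 69) (57.076, 69)]  |A|=575.8266
7. canonical 4-gon: [(84.0166, 33.9828) (87, 34.2084) (87, 69) (57.076, 69)]
8. shoelace: 575.8266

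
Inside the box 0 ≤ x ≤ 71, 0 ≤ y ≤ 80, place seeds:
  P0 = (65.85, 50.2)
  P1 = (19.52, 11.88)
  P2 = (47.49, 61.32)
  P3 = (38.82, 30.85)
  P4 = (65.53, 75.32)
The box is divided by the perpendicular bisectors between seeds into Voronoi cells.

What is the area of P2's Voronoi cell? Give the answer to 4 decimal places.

Area of P2's cell: 1606.9064

1. box [0,71]×[0,80]: [(0, 0) (71, 0) (71, 80) (0, 80)]
2. ⊥bis P2·P0 via (56.67,55.76): [(0, 0) (22.8981, 0) (71, 79.42) (71, 80) (0, 80)]  |A|=3769.8763
3. ⊥bis P2·P1 via (33.505,36.6): [(0, 55.555) (42.1152, 31.7289) (71, 79.42) (71, 80) (0, 80)]  |A|=2236.7548
4. ⊥bis P2·P3 via (43.155,46.085): [(0, 58.3644) (49.6849, 44.227) (71, 79.42) (71, 80) (0, 80)]  |A|=1813.6044
5. ⊥bis P2·P4 via (56.51,68.32): [(0, 58.3644) (49.6849, 44.227) (60.8725, 62.6986) (47.4457, 80) (0, 80)]  |A|=1606.9064
6. canonical 5-gon: [(0, 58.3644) (49.6849, 44.227) (60.8725, 62.6986) (47.4457, 80) (0, 80)]
7. shoelace: 1606.9064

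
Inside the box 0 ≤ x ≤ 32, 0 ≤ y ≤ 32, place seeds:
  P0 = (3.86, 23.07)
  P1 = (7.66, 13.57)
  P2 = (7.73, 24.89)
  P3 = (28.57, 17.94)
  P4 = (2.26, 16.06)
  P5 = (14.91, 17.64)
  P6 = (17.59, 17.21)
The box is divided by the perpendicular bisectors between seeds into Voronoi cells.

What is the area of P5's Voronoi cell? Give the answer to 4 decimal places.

1. box [0,32]×[0,32]: [(0, 0) (32, 0) (32, 32) (0, 32)]
2. ⊥bis P5·P0 via (9.385,20.355): [(0, 1.2566) (0, 0) (32, 0) (32, 32) (15.1074, 32)]  |A|=791.7739
3. ⊥bis P5·P1 via (11.285,15.605): [(9.0272, 19.6269) (20.0453, 0) (32, 0) (32, 32) (15.1074, 32)]  |A|=589.3885
4. ⊥bis P5·P2 via (11.32,21.265): [(9.2554, 19.2204) (20.0453, 0) (32, 0) (32, 32) (22.1597, 32)]  |A|=541.6779
5. ⊥bis P5·P3 via (21.74,17.79): [(21.4435, 31.2908) (9.2554, 19.2204) (20.0453, 0) (22.1307, 0)]  |A|=214.8754
6. ⊥bis P5·P4 via (8.585,16.85): [(21.4435, 31.2908) (9.2554, 19.2204) (20.0453, 0) (22.1307, 0)]  |A|=214.8754
7. ⊥bis P5·P6 via (16.25,17.425): [(17.9139, 27.7952) (9.2554, 19.2204) (14.9193, 9.1312)]  |A|=67.9618
8. canonical 3-gon: [(17.9139, 27.7952) (9.2554, 19.2204) (14.9193, 9.1312)]
9. shoelace: 67.9618

Area of P5's cell: 67.9618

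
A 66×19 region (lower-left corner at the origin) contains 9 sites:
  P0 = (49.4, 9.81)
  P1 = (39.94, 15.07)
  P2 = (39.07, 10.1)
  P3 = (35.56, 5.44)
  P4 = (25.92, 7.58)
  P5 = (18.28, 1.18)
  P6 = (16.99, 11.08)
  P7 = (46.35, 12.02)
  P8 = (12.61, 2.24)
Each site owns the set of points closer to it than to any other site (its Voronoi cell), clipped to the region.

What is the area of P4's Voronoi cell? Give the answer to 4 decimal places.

1. box [0,66]×[0,19]: [(0, 0) (66, 0) (66, 19) (0, 19)]
2. ⊥bis P4·P0 via (37.66,8.695): [(0, 0) (38.4858, 0) (36.6813, 19) (0, 19)]  |A|=714.0874
3. ⊥bis P4·P1 via (32.93,11.325): [(0, 0) (38.4858, 0) (38.3789, 1.1256) (28.8297, 19) (0, 19)]  |A|=643.9164
4. ⊥bis P4·P2 via (32.495,8.84): [(0, 0) (34.1891, 0) (31.5091, 13.9847) (28.8297, 19) (0, 19)]  |A|=610.6931
5. ⊥bis P4·P3 via (30.74,6.51): [(0, 0) (29.2948, 0) (31.9215, 11.8325) (31.5091, 13.9847) (28.8297, 19) (0, 19)]  |A|=581.7378
6. ⊥bis P4·P5 via (22.1,4.38): [(25.7691, 0) (29.2948, 0) (31.9215, 11.8325) (31.5091, 13.9847) (28.8297, 19) (9.8529, 19)]  |A|=243.3289
7. ⊥bis P4·P6 via (21.455,9.33): [(20.3389, 6.4823) (25.7691, 0) (29.2948, 0) (31.9215, 11.8325) (31.5091, 13.9847) (28.8297, 19) (25.245, 19)]  |A|=146.9919
8. ⊥bis P4·P7 via (36.135,9.8): [(20.3389, 6.4823) (25.7691, 0) (29.2948, 0) (31.9215, 11.8325) (31.5091, 13.9847) (28.8297, 19) (25.245, 19)]  |A|=146.9919
9. ⊥bis P4·P8 via (19.265,4.91): [(20.3389, 6.4823) (25.7691, 0) (29.2948, 0) (31.9215, 11.8325) (31.5091, 13.9847) (28.8297, 19) (25.245, 19)]  |A|=146.9919
10. canonical 7-gon: [(20.3389, 6.4823) (25.7691, 0) (29.2948, 0) (31.9215, 11.8325) (31.5091, 13.9847) (28.8297, 19) (25.245, 19)]
11. shoelace: 146.9919

Area of P4's cell: 146.9919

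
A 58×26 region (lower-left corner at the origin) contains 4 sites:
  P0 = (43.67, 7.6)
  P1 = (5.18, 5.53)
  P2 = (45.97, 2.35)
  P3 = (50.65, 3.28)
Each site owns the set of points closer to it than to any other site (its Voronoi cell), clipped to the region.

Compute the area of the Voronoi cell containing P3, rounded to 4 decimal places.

Area of P3's cell: 147.2987

1. box [0,58]×[0,26]: [(0, 0) (58, 0) (58, 26) (0, 26)]
2. ⊥bis P3·P0 via (47.16,5.44): [(43.7931, 0) (58, 0) (58, 22.9546)]  |A|=163.0568
3. ⊥bis P3·P1 via (27.915,4.405): [(43.7931, 0) (58, 0) (58, 22.9546)]  |A|=163.0568
4. ⊥bis P3·P2 via (48.31,2.815): [(47.6356, 6.2085) (48.8694, 0) (58, 0) (58, 22.9546)]  |A|=147.2987
5. canonical 4-gon: [(47.6356, 6.2085) (48.8694, 0) (58, 0) (58, 22.9546)]
6. shoelace: 147.2987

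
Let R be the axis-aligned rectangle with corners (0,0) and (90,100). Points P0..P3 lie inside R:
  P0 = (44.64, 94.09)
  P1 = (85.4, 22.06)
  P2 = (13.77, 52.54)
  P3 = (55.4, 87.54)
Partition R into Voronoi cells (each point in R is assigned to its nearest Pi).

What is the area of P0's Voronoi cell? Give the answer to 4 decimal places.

Area of P0's cell: 976.8169

1. box [0,90]×[0,100]: [(0, 0) (90, 0) (90, 100) (0, 100)]
2. ⊥bis P0·P1 via (65.02,58.075): [(0, 21.2818) (90, 72.2106) (90, 100) (0, 100)]  |A|=4792.8442
3. ⊥bis P0·P2 via (29.205,73.315): [(0, 95.0132) (56.3336, 53.1596) (90, 72.2106) (90, 100) (0, 100)]  |A|=2716.0689
4. ⊥bis P0·P3 via (50.02,90.815): [(0, 95.0132) (36.2024, 68.1162) (55.6112, 100) (0, 100)]  |A|=976.8169
5. canonical 4-gon: [(0, 95.0132) (36.2024, 68.1162) (55.6112, 100) (0, 100)]
6. shoelace: 976.8169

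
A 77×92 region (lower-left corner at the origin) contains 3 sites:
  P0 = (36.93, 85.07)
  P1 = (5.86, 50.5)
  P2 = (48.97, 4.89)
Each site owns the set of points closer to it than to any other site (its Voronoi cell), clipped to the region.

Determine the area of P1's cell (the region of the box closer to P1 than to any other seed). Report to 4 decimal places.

Area of P1's cell: 1969.7885

1. box [0,77]×[0,92]: [(0, 0) (77, 0) (77, 92) (0, 92)]
2. ⊥bis P1·P0 via (21.395,67.785): [(0, 87.0139) (0, 0) (77, 0) (77, 17.8097)]  |A|=4035.7068
3. ⊥bis P1·P2 via (27.415,27.695): [(46.2222, 45.4714) (0, 87.0139) (0, 1.7827)]  |A|=1969.7885
4. canonical 3-gon: [(46.2222, 45.4714) (0, 87.0139) (0, 1.7827)]
5. shoelace: 1969.7885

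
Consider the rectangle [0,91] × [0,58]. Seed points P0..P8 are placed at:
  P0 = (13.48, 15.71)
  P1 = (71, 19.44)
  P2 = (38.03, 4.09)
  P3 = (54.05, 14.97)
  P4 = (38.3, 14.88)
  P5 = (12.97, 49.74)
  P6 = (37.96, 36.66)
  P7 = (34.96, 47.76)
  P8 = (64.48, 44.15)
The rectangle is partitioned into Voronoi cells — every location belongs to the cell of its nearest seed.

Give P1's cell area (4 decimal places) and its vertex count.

1. box [0,91]×[0,58]: [(0, 0) (91, 0) (91, 58) (0, 58)]
2. ⊥bis P1·P0 via (42.24,17.575): [(43.3797, 0) (91, 0) (91, 58) (39.6186, 58)]  |A|=2871.0509
3. ⊥bis P1·P2 via (54.515,11.765): [(40.6914, 41.4566) (59.9925, 0) (91, 0) (91, 58) (39.6186, 58)]  |A|=2526.6959
4. ⊥bis P1·P3 via (62.525,17.205): [(67.0622, 0) (91, 0) (91, 58) (51.7667, 58)]  |A|=1831.9613
5. ⊥bis P1·P4 via (54.65,17.16): [(67.0622, 0) (91, 0) (91, 58) (51.7667, 58)]  |A|=1831.9613
6. ⊥bis P1·P5 via (41.985,34.59): [(52.5861, 54.8929) (67.0622, 0) (91, 0) (91, 58) (54.2084, 58)]  |A|=1828.168
7. ⊥bis P1·P6 via (54.48,28.05): [(57.9229, 34.6559) (67.0622, 0) (91, 0) (91, 58) (70.0895, 58)]  |A|=1618.0959
8. ⊥bis P1·P7 via (52.98,33.6): [(66.0245, 50.2004) (57.9229, 34.6559) (67.0622, 0) (91, 0) (91, 58) (72.1534, 58)]  |A|=1610.0474
9. ⊥bis P1·P8 via (67.74,31.795): [(59.267, 29.5593) (67.0622, 0) (91, 0) (91, 37.9324)]  |A|=955.6467
10. canonical 4-gon: [(59.267, 29.5593) (67.0622, 0) (91, 0) (91, 37.9324)]
11. shoelace: 955.6467

Area of P1's cell: 955.6467 (4 vertices)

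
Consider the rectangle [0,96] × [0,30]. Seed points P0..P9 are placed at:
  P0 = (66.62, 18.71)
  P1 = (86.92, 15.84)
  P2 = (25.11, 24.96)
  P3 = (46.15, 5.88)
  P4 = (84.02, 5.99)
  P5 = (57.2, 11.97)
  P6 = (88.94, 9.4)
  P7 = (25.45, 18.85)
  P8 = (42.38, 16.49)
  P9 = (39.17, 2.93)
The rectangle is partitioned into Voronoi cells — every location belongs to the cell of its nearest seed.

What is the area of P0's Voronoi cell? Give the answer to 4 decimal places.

1. box [0,96]×[0,30]: [(0, 0) (96, 0) (96, 30) (0, 30)]
2. ⊥bis P0·P1 via (76.77,17.275): [(0, 0) (74.3277, 0) (78.5691, 30) (0, 30)]  |A|=2293.4509
3. ⊥bis P0·P2 via (45.865,21.835): [(42.5774, 0) (74.3277, 0) (78.5691, 30) (47.0944, 30)]  |A|=948.3744
4. ⊥bis P0·P3 via (56.385,12.295): [(46.7445, 27.6762) (64.0911, 0) (74.3277, 0) (78.5691, 30) (47.0944, 30)]  |A|=650.6645
5. ⊥bis P0·P4 via (75.32,12.35): [(46.7445, 27.6762) (64.0911, 0) (66.2917, 0) (76.2544, 13.6282) (78.5691, 30) (47.0944, 30)]  |A|=595.9067
6. ⊥bis P0·P5 via (61.91,15.34): [(69.6241, 4.5585) (76.2544, 13.6282) (78.5691, 30) (51.4208, 30)]  |A|=389.1244
7. ⊥bis P0·P6 via (77.78,14.055): [(69.6241, 4.5585) (76.2544, 13.6282) (78.5691, 30) (51.4208, 30)]  |A|=389.1244
8. ⊥bis P0·P7 via (46.035,18.78): [(69.6241, 4.5585) (76.2544, 13.6282) (78.5691, 30) (51.4208, 30)]  |A|=389.1244
9. ⊥bis P0·P8 via (54.5,17.6): [(53.6497, 26.8849) (69.6241, 4.5585) (76.2544, 13.6282) (78.5691, 30) (53.3644, 30)]  |A|=386.0972
10. ⊥bis P0·P9 via (52.895,10.82): [(53.6497, 26.8849) (69.6241, 4.5585) (76.2544, 13.6282) (78.5691, 30) (53.3644, 30)]  |A|=386.0972
11. canonical 5-gon: [(53.6497, 26.8849) (69.6241, 4.5585) (76.2544, 13.6282) (78.5691, 30) (53.3644, 30)]
12. shoelace: 386.0972

Area of P0's cell: 386.0972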